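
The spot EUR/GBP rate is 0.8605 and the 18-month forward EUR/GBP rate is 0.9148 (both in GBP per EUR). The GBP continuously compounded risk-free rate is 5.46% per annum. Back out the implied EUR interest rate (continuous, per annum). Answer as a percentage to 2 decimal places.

1.38%

F = S·e^((r_GBP − r_EUR)T) ⇒ r_EUR = r_GBP − ln(F/S)/T
ln(0.9148/0.8605) = 0.061192; /(18/12) = 0.040795
r_EUR = 0.0546 − 0.040795 = 0.013805
r_EUR = 1.38%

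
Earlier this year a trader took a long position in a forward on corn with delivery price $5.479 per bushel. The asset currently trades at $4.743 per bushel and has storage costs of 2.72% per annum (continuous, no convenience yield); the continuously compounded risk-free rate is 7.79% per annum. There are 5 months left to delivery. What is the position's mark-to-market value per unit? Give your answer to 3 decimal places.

-$0.507 per bushel

Current fair forward for the remaining 5 months: F = S·e^((r + u)·T), (r + u) = 0.0779 + 0.0272 = 0.1051
F = 4.743 · e^(0.1051 × 5/12) = 4.743 × 1.044765 = 4.9553
Value of long forward = (F − K)·e^(−rT) = (4.9553 − 5.479) · e^(−0.0779·5/12)
= -0.5237 × 0.968063 = -0.507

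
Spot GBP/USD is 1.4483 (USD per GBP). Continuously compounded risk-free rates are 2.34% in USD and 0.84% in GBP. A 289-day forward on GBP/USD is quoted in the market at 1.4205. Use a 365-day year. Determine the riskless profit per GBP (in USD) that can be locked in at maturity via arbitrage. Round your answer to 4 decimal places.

Fair forward: F* = S·e^(carry·T), with carry = (r_USD − r_GBP) = 0.0234 − 0.0084 = 0.0150
F* = 1.4483 · e^(0.0150 × 289/365) = 1.4483 · e^0.011877 = 1.4483 × 1.011948 = 1.4656
Market 1.4205 < fair 1.4656: forward underpriced → reverse cash-and-carry (short spot, go long the forward).
At maturity, profit = |F_mkt − F*| = |1.4205 − 1.4656| = 0.0451 per GBP (in USD)

0.0451 per GBP (in USD)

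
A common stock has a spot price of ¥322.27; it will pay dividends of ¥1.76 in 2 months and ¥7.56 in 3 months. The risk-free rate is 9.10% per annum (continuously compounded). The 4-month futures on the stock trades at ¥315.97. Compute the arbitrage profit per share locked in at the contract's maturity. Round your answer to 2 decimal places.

¥6.82 per share

PV(dividends) I = 1.76·e^(−0.0910·2/12) + 7.56·e^(−0.0910·3/12) = 9.1235
Fair futures F* = (S − I)·e^(rT) = (322.27 − 9.1235)·e^0.030333 = 313.1465 × 1.030798 = 322.7908
Market ¥315.97 < fair 322.7908: forward underpriced → reverse cash-and-carry (short the stock, invest proceeds at r, pay the dividends, go long the forward).
Profit at T = |F_mkt − F*| = |315.97 − 322.7908| = ¥6.82 per share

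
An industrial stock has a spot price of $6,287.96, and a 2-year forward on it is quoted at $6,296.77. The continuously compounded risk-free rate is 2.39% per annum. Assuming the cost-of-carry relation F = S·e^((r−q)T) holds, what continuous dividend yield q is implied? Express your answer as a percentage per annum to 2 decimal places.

From F = S·e^((r−q)T): (r − q) = ln(F/S)/T
ln(6296.77/6287.96) = ln(1.001401) = 0.001400
(r − q) = 0.001400 / (2) = 0.000700
q = r − ln(F/S)/T = 0.0239 − 0.000700 = 0.023200
q = 2.32%

2.32%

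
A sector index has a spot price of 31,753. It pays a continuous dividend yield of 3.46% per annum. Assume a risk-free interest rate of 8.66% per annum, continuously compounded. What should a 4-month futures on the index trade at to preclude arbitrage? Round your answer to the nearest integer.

32,308

F = S·e^((r − q)T) = 31753 · e^((0.0866 − 0.0346) × 4/12)
= 31753 · e^0.017333 = 31753 × 1.017484
F = 32,308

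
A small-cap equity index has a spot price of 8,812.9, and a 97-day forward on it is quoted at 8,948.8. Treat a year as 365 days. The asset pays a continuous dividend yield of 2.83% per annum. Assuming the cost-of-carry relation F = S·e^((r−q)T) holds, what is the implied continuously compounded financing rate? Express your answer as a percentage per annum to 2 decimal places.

8.59%

From F = S·e^((r−q)T): (r − q) = ln(F/S)/T
ln(8948.8/8812.9) = ln(1.015421) = 0.015303
(r − q) = 0.015303 / (97/365) = 0.057583
r = ln(F/S)/T + q = 0.057583 + 0.0283 = 0.085883
r = 8.59%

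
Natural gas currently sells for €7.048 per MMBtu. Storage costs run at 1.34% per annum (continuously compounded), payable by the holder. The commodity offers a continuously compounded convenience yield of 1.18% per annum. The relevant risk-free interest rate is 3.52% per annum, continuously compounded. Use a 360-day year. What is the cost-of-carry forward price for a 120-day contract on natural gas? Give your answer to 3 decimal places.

€7.135 per MMBtu

Net carry = r + u − y = 0.0352 + 0.0134 − 0.0118 = 0.0368
F = S·e^((r+u−y)T) = 7.048 · e^(0.0368 × 120/360) = 7.048 · e^0.012267
= 7.048 × 1.012343 = €7.135 per MMBtu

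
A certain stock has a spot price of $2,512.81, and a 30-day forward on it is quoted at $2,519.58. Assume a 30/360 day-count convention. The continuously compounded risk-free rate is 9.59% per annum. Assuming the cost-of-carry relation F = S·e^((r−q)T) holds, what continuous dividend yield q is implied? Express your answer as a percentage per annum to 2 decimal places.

6.36%

From F = S·e^((r−q)T): (r − q) = ln(F/S)/T
ln(2519.58/2512.81) = ln(1.002694) = 0.002690
(r − q) = 0.002690 / (30/360) = 0.032280
q = r − ln(F/S)/T = 0.0959 − 0.032280 = 0.063620
q = 6.36%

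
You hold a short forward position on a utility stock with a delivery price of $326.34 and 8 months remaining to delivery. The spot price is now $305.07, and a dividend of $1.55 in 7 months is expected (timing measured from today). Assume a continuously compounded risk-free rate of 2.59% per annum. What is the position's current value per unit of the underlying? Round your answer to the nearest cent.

PV(remaining dividends) I = 1.55·e^(−0.0259·7/12) = 1.5268
Current forward F = (S − I)·e^(rT) = (305.07 − 1.5268)·e^(0.0259·8/12) = 303.5432 × 1.017417 = 308.8300
Value (long) = (F − K)·e^(−rT) = (308.8300 − 326.34) × 0.982882 = -17.2103
Short position value = −(long value) = $17.21

$17.21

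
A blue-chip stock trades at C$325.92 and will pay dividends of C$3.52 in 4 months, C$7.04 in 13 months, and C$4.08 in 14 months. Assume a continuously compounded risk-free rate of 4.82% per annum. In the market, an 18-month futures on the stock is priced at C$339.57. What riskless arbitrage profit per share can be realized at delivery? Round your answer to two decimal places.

PV(dividends) I = 3.52·e^(−0.0482·4/12) + 7.04·e^(−0.0482·13/12) + 4.08·e^(−0.0482·14/12) = 14.0026
Fair futures F* = (S − I)·e^(rT) = (325.92 − 14.0026)·e^0.072300 = 311.9174 × 1.074978 = 335.3043
Market C$339.57 > fair 335.3043: forward overpriced → cash-and-carry (borrow at r, buy the stock and collect the dividends, short the forward).
Profit at T = |F_mkt − F*| = |339.57 − 335.3043| = C$4.27 per share

C$4.27 per share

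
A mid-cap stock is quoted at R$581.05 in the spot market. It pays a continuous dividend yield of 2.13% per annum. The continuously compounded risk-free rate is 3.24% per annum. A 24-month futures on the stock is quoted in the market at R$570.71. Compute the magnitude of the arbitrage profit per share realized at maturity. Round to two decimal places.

Fair futures: F* = S·e^(carry·T), with carry = (r − q) = 0.0324 − 0.0213 = 0.0111
F* = 581.05 · e^(0.0111 × 24/12) = 581.05 · e^0.022200 = 581.05 × 1.022448 = R$594.0934
Market R$570.71 < fair R$594.0934: forward underpriced → reverse cash-and-carry (short spot, go long the forward).
At maturity, profit = |F_mkt − F*| = |570.71 − 594.0934| = R$23.38 per share

R$23.38 per share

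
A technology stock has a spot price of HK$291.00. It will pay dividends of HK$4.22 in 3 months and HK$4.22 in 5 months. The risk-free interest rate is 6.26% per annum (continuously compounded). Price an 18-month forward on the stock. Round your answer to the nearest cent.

HK$310.57

PV(dividends) I = 4.22·e^(−0.0626·3/12) + 4.22·e^(−0.0626·5/12)
I = 4.1545 + 4.1114 = 8.2659
F = (S − I)·e^(rT) = (291.00 − 8.2659) · e^(0.0626·18/12)
= 282.7341 · e^0.093900 = 282.7341 × 1.098450 = HK$310.57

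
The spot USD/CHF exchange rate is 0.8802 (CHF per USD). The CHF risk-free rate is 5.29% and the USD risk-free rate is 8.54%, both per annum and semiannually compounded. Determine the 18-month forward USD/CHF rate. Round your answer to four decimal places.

0.8397

By covered interest parity, F = S · (1+r_CHF/2)^(2T) / (1+r_USD/2)^(2T)
= 0.8802 × 1.081467 / 1.133648 = 0.8802 × 0.953971
F = 0.8397 CHF per USD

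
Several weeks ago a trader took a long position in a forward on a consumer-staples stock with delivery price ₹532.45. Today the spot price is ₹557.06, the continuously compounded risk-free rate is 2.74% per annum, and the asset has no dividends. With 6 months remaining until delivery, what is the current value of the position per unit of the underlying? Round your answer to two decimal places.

₹31.85

Current fair forward for the remaining 6 months: F = S·e^(r·T), r = 0.0274
F = 557.06 · e^(0.0274 × 6/12) = 557.06 × 1.013794 = 564.7441
Value of long forward = (F − K)·e^(−rT) = (564.7441 − 532.45) · e^(−0.0274·6/12)
= 32.2941 × 0.986393 = 31.85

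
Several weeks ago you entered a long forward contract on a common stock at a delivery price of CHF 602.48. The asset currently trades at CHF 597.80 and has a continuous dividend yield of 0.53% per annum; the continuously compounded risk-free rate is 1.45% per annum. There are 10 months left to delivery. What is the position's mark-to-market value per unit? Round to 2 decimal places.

Current fair forward for the remaining 10 months: F = S·e^((r − q)·T), (r − q) = 0.0145 − 0.0053 = 0.0092
F = 597.80 · e^(0.0092 × 10/12) = 597.80 × 1.007696 = 602.4007
Value of long forward = (F − K)·e^(−rT) = (602.4007 − 602.48) · e^(−0.0145·10/12)
= -0.0793 × 0.987989 = -0.08

-CHF 0.08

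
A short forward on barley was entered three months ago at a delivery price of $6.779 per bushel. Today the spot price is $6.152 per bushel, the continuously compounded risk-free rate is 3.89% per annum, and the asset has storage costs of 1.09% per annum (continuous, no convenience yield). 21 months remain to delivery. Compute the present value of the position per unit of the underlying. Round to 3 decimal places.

$0.062 per bushel

Current fair forward for the remaining 21 months: F = S·e^((r + u)·T), (r + u) = 0.0389 + 0.0109 = 0.0498
F = 6.152 · e^(0.0498 × 21/12) = 6.152 × 1.091060 = 6.7122
Value of long forward = (F − K)·e^(−rT) = (6.7122 − 6.779) · e^(−0.0389·21/12)
= -0.0668 × 0.934190 = -0.062
Short position value = −(long value) = $0.062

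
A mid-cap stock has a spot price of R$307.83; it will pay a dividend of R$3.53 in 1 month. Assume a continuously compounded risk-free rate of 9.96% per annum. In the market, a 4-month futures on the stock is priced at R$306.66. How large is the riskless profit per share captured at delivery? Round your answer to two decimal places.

PV(dividends) I = 3.53·e^(−0.0996·1/12) = 3.5008
Fair futures F* = (S − I)·e^(rT) = (307.83 − 3.5008)·e^0.033200 = 304.3292 × 1.033757 = 314.6024
Market R$306.66 < fair 314.6024: forward underpriced → reverse cash-and-carry (short the stock, invest proceeds at r, pay the dividends, go long the forward).
Profit at T = |F_mkt − F*| = |306.66 − 314.6024| = R$7.94 per share

R$7.94 per share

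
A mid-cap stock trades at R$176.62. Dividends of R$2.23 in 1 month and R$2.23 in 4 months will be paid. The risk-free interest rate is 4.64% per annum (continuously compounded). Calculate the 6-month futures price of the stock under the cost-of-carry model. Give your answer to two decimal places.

PV(dividends) I = 2.23·e^(−0.0464·1/12) + 2.23·e^(−0.0464·4/12)
I = 2.2214 + 2.1958 = 4.4172
F = (S − I)·e^(rT) = (176.62 − 4.4172) · e^(0.0464·6/12)
= 172.2028 · e^0.023200 = 172.2028 × 1.023471 = R$176.24

R$176.24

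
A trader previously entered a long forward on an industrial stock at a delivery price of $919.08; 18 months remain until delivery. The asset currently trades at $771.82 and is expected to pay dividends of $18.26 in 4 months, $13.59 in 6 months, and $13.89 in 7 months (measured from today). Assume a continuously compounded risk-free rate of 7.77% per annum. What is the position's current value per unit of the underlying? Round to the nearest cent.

-$90.29

PV(remaining dividends) I = 18.26·e^(−0.0777·4/12) + 13.59·e^(−0.0777·6/12) + 13.89·e^(−0.0777·7/12) = 44.1398
Current forward F = (S − I)·e^(rT) = (771.82 − 44.1398)·e^(0.0777·18/12) = 727.6802 × 1.123614 = 817.6317
Value (long) = (F − K)·e^(−rT) = (817.6317 − 919.08) × 0.889986 = -90.2876
Value = -$90.29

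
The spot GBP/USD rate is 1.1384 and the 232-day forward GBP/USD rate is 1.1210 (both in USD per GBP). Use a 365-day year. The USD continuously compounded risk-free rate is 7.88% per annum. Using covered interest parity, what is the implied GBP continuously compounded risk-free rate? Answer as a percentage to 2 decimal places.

F = S·e^((r_USD − r_GBP)T) ⇒ r_GBP = r_USD − ln(F/S)/T
ln(1.1210/1.1384) = -0.015403; /(232/365) = -0.024233
r_GBP = 0.0788 + 0.024233 = 0.103033
r_GBP = 10.30%

10.30%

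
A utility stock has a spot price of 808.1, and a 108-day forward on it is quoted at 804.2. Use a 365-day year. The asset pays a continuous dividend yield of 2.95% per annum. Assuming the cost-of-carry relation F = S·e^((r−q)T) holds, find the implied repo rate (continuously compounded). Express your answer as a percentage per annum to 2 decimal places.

From F = S·e^((r−q)T): (r − q) = ln(F/S)/T
ln(804.2/808.1) = ln(0.995174) = -0.004838
(r − q) = -0.004838 / (108/365) = -0.016351
r = ln(F/S)/T + q = -0.016351 + 0.0295 = 0.013149
r = 1.31%

1.31%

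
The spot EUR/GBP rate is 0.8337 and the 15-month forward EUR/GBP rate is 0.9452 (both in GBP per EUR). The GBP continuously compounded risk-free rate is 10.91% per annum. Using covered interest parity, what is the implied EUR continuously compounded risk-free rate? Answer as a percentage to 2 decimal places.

F = S·e^((r_GBP − r_EUR)T) ⇒ r_EUR = r_GBP − ln(F/S)/T
ln(0.9452/0.8337) = 0.125523; /(15/12) = 0.100418
r_EUR = 0.1091 − 0.100418 = 0.008682
r_EUR = 0.87%

0.87%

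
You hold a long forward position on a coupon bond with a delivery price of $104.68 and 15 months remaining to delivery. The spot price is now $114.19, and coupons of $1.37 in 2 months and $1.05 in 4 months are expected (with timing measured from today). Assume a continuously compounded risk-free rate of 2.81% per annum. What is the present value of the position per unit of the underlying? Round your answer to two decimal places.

PV(remaining coupons) I = 1.37·e^(−0.0281·2/12) + 1.05·e^(−0.0281·4/12) = 2.4038
Current forward F = (S − I)·e^(rT) = (114.19 − 2.4038)·e^(0.0281·15/12) = 111.7862 × 1.035749 = 115.7824
Value (long) = (F − K)·e^(−rT) = (115.7824 − 104.68) × 0.965485 = 10.7192
Value = $10.72

$10.72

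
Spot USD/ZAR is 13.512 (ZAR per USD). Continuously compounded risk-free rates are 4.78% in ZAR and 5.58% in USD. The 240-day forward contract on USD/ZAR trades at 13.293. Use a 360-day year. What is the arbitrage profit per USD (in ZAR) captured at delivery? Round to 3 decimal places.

0.147 per USD (in ZAR)

Fair forward: F* = S·e^(carry·T), with carry = (r_ZAR − r_USD) = 0.0478 − 0.0558 = -0.0080
F* = 13.512 · e^(-0.0080 × 240/360) = 13.512 · e^-0.005333 = 13.512 × 0.994681 = 13.4401
Market 13.293 < fair 13.4401: forward underpriced → reverse cash-and-carry (short spot, go long the forward).
At maturity, profit = |F_mkt − F*| = |13.293 − 13.4401| = 0.147 per USD (in ZAR)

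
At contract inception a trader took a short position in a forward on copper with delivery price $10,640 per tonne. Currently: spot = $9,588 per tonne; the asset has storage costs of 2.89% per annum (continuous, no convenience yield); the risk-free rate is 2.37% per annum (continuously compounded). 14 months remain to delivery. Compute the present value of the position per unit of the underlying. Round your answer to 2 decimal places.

$433.05 per tonne

Current fair forward for the remaining 14 months: F = S·e^((r + u)·T), (r + u) = 0.0237 + 0.0289 = 0.0526
F = 9588 · e^(0.0526 × 14/12) = 9588 × 1.06328872 = 10194.8122
Value of long forward = (F − K)·e^(−rT) = (10194.8122 − 10640) · e^(−0.0237·14/12)
= -445.1878 × 0.97272876 = -433.05
Short position value = −(long value) = $433.05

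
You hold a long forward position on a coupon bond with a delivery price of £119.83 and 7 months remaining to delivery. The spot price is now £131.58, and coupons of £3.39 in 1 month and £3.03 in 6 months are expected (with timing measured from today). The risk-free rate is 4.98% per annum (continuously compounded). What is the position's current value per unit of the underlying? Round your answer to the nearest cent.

PV(remaining coupons) I = 3.39·e^(−0.0498·1/12) + 3.03·e^(−0.0498·6/12) = 6.3314
Current forward F = (S − I)·e^(rT) = (131.58 − 6.3314)·e^(0.0498·7/12) = 125.2486 × 1.029476 = 128.9404
Value (long) = (F − K)·e^(−rT) = (128.9404 − 119.83) × 0.971368 = 8.8496
Value = £8.85

£8.85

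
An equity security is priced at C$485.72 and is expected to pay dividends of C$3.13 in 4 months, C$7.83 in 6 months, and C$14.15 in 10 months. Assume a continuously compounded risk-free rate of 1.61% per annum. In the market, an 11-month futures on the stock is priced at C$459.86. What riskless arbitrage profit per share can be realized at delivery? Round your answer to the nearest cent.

PV(dividends) I = 3.13·e^(−0.0161·4/12) + 7.83·e^(−0.0161·6/12) + 14.15·e^(−0.0161·10/12) = 24.8419
Fair futures F* = (S − I)·e^(rT) = (485.72 − 24.8419)·e^0.014758 = 460.8781 × 1.014867 = 467.7300
Market C$459.86 < fair 467.7300: forward underpriced → reverse cash-and-carry (short the stock, invest proceeds at r, pay the dividends, go long the forward).
Profit at T = |F_mkt − F*| = |459.86 − 467.7300| = C$7.87 per share

C$7.87 per share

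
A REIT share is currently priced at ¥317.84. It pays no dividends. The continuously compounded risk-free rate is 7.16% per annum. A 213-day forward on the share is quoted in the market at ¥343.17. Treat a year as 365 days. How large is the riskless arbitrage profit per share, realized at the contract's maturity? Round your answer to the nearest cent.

Fair forward: F* = S·e^(carry·T), with carry = r = 0.0716
F* = 317.84 · e^(0.0716 × 213/365) = 317.84 · e^0.041783 = 317.84 × 1.042668 = ¥331.4016
Market ¥343.17 > fair ¥331.4016: forward overpriced → cash-and-carry (buy spot, short the forward).
At maturity, profit = |F_mkt − F*| = |343.17 − 331.4016| = ¥11.77 per share

¥11.77 per share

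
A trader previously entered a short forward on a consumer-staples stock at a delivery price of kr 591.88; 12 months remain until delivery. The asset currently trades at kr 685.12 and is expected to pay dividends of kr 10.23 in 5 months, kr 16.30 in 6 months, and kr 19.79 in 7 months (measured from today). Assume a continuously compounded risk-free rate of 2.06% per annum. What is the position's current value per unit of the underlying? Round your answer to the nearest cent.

PV(remaining dividends) I = 10.23·e^(−0.0206·5/12) + 16.30·e^(−0.0206·6/12) + 19.79·e^(−0.0206·7/12) = 45.8292
Current forward F = (S − I)·e^(rT) = (685.12 − 45.8292)·e^(0.0206·12/12) = 639.2908 × 1.020814 = 652.5970
Value (long) = (F − K)·e^(−rT) = (652.5970 − 591.88) × 0.979611 = 59.4790
Short position value = −(long value) = -kr 59.48

-kr 59.48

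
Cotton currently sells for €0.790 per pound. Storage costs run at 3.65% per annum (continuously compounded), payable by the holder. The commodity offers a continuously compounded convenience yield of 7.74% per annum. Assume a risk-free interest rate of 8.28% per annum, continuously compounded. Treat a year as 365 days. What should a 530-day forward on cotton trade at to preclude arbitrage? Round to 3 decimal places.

€0.840 per pound

Net carry = r + u − y = 0.0828 + 0.0365 − 0.0774 = 0.0419
F = S·e^((r+u−y)T) = 0.790 · e^(0.0419 × 530/365) = 0.790 · e^0.060841
= 0.790 × 1.062730 = €0.840 per pound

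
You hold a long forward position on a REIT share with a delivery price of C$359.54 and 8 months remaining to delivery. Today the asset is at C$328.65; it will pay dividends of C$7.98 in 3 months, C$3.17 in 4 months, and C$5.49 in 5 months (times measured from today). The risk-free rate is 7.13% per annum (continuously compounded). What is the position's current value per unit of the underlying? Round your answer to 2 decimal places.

-C$30.46

PV(remaining dividends) I = 7.98·e^(−0.0713·3/12) + 3.17·e^(−0.0713·4/12) + 5.49·e^(−0.0713·5/12) = 16.2639
Current forward F = (S − I)·e^(rT) = (328.65 − 16.2639)·e^(0.0713·8/12) = 312.3861 × 1.048681 = 327.5934
Value (long) = (F − K)·e^(−rT) = (327.5934 − 359.54) × 0.953579 = -30.4636
Value = -C$30.46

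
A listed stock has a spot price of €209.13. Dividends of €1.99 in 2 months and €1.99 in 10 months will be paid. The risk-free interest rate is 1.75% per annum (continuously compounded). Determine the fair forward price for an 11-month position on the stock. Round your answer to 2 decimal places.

€208.50

PV(dividends) I = 1.99·e^(−0.0175·2/12) + 1.99·e^(−0.0175·10/12)
I = 1.9842 + 1.9612 = 3.9454
F = (S − I)·e^(rT) = (209.13 − 3.9454) · e^(0.0175·11/12)
= 205.1846 · e^0.016042 = 205.1846 × 1.016171 = €208.50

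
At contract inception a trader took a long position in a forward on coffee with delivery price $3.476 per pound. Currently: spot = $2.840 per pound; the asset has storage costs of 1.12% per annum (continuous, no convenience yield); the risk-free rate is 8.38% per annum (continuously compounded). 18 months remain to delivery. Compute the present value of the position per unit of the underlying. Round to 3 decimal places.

-$0.177 per pound

Current fair forward for the remaining 18 months: F = S·e^((r + u)·T), (r + u) = 0.0838 + 0.0112 = 0.0950
F = 2.840 · e^(0.0950 × 18/12) = 2.840 × 1.153153 = 3.2750
Value of long forward = (F − K)·e^(−rT) = (3.2750 − 3.476) · e^(−0.0838·18/12)
= -0.2010 × 0.881879 = -0.177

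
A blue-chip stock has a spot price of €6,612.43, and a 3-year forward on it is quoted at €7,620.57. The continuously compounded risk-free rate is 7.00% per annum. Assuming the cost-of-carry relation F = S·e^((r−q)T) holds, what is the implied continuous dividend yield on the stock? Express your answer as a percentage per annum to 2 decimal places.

2.27%

From F = S·e^((r−q)T): (r − q) = ln(F/S)/T
ln(7620.57/6612.43) = ln(1.152461) = 0.141900
(r − q) = 0.141900 / (3) = 0.047300
q = r − ln(F/S)/T = 0.0700 − 0.047300 = 0.022700
q = 2.27%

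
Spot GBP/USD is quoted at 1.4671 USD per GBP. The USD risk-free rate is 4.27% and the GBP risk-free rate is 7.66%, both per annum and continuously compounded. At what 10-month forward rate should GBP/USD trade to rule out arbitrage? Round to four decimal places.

F = S·e^((r_USD − r_GBP)T) = 1.4671 · e^((0.0427 − 0.0766) × 10/12)
= 1.4671 · e^-0.028250 = 1.4671 × 0.972145
F = 1.4262 USD per GBP

1.4262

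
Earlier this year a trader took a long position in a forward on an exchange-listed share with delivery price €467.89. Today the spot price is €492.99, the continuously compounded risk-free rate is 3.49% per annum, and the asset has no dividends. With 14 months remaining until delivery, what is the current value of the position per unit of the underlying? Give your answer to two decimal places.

€43.77

Current fair forward for the remaining 14 months: F = S·e^(r·T), r = 0.0349
F = 492.99 · e^(0.0349 × 14/12) = 492.99 × 1.041557 = 513.4772
Value of long forward = (F − K)·e^(−rT) = (513.4772 − 467.89) · e^(−0.0349·14/12)
= 45.5872 × 0.960101 = 43.77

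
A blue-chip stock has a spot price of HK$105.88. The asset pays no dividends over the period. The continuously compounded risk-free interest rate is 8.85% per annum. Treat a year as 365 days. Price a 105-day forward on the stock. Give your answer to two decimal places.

F = S·e^(rT) = 105.88 · e^(0.0885 × 105/365)
= 105.88 · e^0.025459 = 105.88 × 1.025786
F = HK$108.61

HK$108.61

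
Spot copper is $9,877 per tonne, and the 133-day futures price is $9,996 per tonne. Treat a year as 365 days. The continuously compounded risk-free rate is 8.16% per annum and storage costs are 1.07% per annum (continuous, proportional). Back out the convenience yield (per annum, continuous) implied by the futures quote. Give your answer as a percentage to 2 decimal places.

5.94%

F = S·e^((r+u−y)T) ⇒ (r+u−y) = ln(F/S)/T
ln(9996/9877) = 0.011976; /T ⇒ 0.032866
y = r + u − ln(F/S)/T = 0.0816 + 0.0107 − 0.032866 = 0.059434
y = 5.94%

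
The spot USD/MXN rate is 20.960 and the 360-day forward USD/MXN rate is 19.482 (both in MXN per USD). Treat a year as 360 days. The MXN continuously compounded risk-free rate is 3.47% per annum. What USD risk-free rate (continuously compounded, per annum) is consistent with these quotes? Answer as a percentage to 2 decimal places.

10.78%

F = S·e^((r_MXN − r_USD)T) ⇒ r_USD = r_MXN − ln(F/S)/T
ln(19.482/20.960) = -0.073125; /(360/360) = -0.073125
r_USD = 0.0347 + 0.073125 = 0.107825
r_USD = 10.78%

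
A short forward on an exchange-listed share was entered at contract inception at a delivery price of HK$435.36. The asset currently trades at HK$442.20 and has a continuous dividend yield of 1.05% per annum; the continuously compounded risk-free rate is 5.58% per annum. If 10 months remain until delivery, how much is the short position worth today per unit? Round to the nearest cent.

-HK$22.77

Current fair forward for the remaining 10 months: F = S·e^((r − q)·T), (r − q) = 0.0558 − 0.0105 = 0.0453
F = 442.20 · e^(0.0453 × 10/12) = 442.20 × 1.038472 = 459.2123
Value of long forward = (F − K)·e^(−rT) = (459.2123 − 435.36) · e^(−0.0558·10/12)
= 23.8523 × 0.954565 = 22.77
Short position value = −(long value) = -HK$22.77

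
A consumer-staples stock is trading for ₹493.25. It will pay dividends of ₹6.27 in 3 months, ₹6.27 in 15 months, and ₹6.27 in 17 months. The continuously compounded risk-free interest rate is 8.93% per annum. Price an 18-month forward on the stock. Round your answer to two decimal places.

PV(dividends) I = 6.27·e^(−0.0893·3/12) + 6.27·e^(−0.0893·15/12) + 6.27·e^(−0.0893·17/12)
I = 6.1316 + 5.6078 + 5.5249 = 17.2643
F = (S − I)·e^(rT) = (493.25 − 17.2643) · e^(0.0893·18/12)
= 475.9857 · e^0.133950 = 475.9857 × 1.143336 = ₹544.21

₹544.21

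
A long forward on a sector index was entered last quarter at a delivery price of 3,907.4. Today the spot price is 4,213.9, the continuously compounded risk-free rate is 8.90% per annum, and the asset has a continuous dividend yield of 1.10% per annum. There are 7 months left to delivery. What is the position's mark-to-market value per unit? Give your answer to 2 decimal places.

Current fair forward for the remaining 7 months: F = S·e^((r − q)·T), (r − q) = 0.0890 − 0.0110 = 0.0780
F = 4213.9 · e^(0.0780 × 7/12) = 4213.9 × 1.04655100 = 4410.0613
Value of long forward = (F − K)·e^(−rT) = (4410.0613 − 3907.4) · e^(−0.0890·7/12)
= 502.6613 × 0.94940798 = 477.23

477.23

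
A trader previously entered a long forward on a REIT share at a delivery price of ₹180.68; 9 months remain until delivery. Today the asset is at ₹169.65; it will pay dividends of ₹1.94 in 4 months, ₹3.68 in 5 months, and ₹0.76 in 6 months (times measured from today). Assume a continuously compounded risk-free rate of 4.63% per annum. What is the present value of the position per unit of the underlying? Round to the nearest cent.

PV(remaining dividends) I = 1.94·e^(−0.0463·4/12) + 3.68·e^(−0.0463·5/12) + 0.76·e^(−0.0463·6/12) = 6.2626
Current forward F = (S − I)·e^(rT) = (169.65 − 6.2626)·e^(0.0463·9/12) = 163.3874 × 1.035335 = 169.1607
Value (long) = (F − K)·e^(−rT) = (169.1607 − 180.68) × 0.965871 = -11.1262
Value = -₹11.13

-₹11.13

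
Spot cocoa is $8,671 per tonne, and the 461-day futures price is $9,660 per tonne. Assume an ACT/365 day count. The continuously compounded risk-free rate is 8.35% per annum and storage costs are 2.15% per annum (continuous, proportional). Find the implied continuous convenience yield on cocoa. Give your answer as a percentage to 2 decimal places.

1.95%

F = S·e^((r+u−y)T) ⇒ (r+u−y) = ln(F/S)/T
ln(9660/8671) = 0.108010; /T ⇒ 0.085518
y = r + u − ln(F/S)/T = 0.0835 + 0.0215 − 0.085518 = 0.019482
y = 1.95%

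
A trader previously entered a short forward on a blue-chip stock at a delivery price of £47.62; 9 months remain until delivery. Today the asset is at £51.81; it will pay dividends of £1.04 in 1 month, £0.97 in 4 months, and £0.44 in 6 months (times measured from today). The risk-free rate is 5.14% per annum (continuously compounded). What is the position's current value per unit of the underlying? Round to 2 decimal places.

PV(remaining dividends) I = 1.04·e^(−0.0514·1/12) + 0.97·e^(−0.0514·4/12) + 0.44·e^(−0.0514·6/12) = 2.4179
Current forward F = (S − I)·e^(rT) = (51.81 − 2.4179)·e^(0.0514·9/12) = 49.3921 × 1.039303 = 51.3334
Value (long) = (F − K)·e^(−rT) = (51.3334 − 47.62) × 0.962184 = 3.5730
Short position value = −(long value) = -£3.57

-£3.57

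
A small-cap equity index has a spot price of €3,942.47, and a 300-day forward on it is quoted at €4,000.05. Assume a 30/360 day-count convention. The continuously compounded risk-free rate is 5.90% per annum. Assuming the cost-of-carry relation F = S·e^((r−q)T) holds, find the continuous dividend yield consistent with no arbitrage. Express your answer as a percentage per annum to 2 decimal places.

4.16%

From F = S·e^((r−q)T): (r − q) = ln(F/S)/T
ln(4000.05/3942.47) = ln(1.014605) = 0.014499
(r − q) = 0.014499 / (300/360) = 0.017399
q = r − ln(F/S)/T = 0.0590 − 0.017399 = 0.041601
q = 4.16%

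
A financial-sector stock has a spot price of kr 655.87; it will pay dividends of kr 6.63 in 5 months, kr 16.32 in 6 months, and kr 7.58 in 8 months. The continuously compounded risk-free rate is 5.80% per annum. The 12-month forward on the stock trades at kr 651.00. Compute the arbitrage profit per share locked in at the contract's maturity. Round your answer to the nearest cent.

PV(dividends) I = 6.63·e^(−0.0580·5/12) + 16.32·e^(−0.0580·6/12) + 7.58·e^(−0.0580·8/12) = 29.6177
Fair forward F* = (S − I)·e^(rT) = (655.87 − 29.6177)·e^0.058000 = 626.2523 × 1.059715 = 663.6490
Market kr 651.00 < fair 663.6490: forward underpriced → reverse cash-and-carry (short the stock, invest proceeds at r, pay the dividends, go long the forward).
Profit at T = |F_mkt − F*| = |651.00 − 663.6490| = kr 12.65 per share

kr 12.65 per share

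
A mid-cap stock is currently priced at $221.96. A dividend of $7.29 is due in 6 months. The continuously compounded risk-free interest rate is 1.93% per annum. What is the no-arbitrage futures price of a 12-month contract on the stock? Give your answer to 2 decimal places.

$218.92

PV(dividends) I = 7.29·e^(−0.0193·6/12)
I = 7.2200
F = (S − I)·e^(rT) = (221.96 − 7.2200) · e^(0.0193·12/12)
= 214.7400 · e^0.019300 = 214.7400 × 1.019487 = $218.92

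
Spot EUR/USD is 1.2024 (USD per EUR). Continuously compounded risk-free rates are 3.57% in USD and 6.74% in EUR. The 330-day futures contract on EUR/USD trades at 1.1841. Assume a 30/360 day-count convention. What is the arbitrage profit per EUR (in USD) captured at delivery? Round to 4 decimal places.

0.0161 per EUR (in USD)

Fair futures: F* = S·e^(carry·T), with carry = (r_USD − r_EUR) = 0.0357 − 0.0674 = -0.0317
F* = 1.2024 · e^(-0.0317 × 330/360) = 1.2024 · e^-0.029058 = 1.2024 × 0.971360 = 1.1680
Market 1.1841 > fair 1.1680: forward overpriced → cash-and-carry (buy spot, short the forward).
At maturity, profit = |F_mkt − F*| = |1.1841 − 1.1680| = 0.0161 per EUR (in USD)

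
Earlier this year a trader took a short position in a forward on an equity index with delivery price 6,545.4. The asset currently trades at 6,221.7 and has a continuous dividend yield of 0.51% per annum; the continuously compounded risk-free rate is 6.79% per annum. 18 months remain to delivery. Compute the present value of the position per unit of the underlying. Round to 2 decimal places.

-262.71

Current fair forward for the remaining 18 months: F = S·e^((r − q)·T), (r − q) = 0.0679 − 0.0051 = 0.0628
F = 6221.7 · e^(0.0628 × 18/12) = 6221.7 × 1.09877948 = 6836.2763
Value of long forward = (F − K)·e^(−rT) = (6836.2763 − 6545.4) · e^(−0.0679·18/12)
= 290.8763 × 0.90316502 = 262.71
Short position value = −(long value) = -262.71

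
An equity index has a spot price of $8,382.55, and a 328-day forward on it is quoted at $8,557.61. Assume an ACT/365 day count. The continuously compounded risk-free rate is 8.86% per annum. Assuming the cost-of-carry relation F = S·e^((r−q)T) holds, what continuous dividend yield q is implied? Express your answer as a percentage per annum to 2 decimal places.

6.56%

From F = S·e^((r−q)T): (r − q) = ln(F/S)/T
ln(8557.61/8382.55) = ln(1.020884) = 0.020669
(r − q) = 0.020669 / (328/365) = 0.023001
q = r − ln(F/S)/T = 0.0886 − 0.023001 = 0.065599
q = 6.56%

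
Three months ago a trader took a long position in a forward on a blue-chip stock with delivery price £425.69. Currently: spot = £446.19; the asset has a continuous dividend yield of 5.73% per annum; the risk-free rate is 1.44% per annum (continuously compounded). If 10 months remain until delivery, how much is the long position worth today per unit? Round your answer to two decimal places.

Current fair forward for the remaining 10 months: F = S·e^((r − q)·T), (r − q) = 0.0144 − 0.0573 = -0.0429
F = 446.19 · e^(-0.0429 × 10/12) = 446.19 × 0.964881 = 430.5203
Value of long forward = (F − K)·e^(−rT) = (430.5203 − 425.69) · e^(−0.0144·10/12)
= 4.8303 × 0.988072 = 4.77

£4.77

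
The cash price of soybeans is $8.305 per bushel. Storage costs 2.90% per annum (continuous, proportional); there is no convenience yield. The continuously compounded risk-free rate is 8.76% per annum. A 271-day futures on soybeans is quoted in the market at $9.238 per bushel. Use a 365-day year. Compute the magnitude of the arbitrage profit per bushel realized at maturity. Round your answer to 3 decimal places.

Fair futures: F* = S·e^(carry·T), with carry = (r + u) = 0.0876 + 0.0290 = 0.1166
F* = 8.305 · e^(0.1166 × 271/365) = 8.305 · e^0.086572 = 8.305 × 1.090430 = $9.0560
Market $9.238 > fair $9.0560: forward overpriced → cash-and-carry (buy spot, short the forward).
At maturity, profit = |F_mkt − F*| = |9.238 − 9.0560| = $0.182 per bushel

$0.182 per bushel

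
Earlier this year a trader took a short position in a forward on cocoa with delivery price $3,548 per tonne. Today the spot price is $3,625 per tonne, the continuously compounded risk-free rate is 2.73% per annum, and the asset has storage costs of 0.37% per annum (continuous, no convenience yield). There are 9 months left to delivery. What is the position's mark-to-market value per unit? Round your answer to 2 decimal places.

-$158.98 per tonne

Current fair forward for the remaining 9 months: F = S·e^((r + u)·T), (r + u) = 0.0273 + 0.0037 = 0.0310
F = 3625 · e^(0.0310 × 9/12) = 3625 × 1.02352239 = 3710.2687
Value of long forward = (F − K)·e^(−rT) = (3710.2687 − 3548) · e^(−0.0273·9/12)
= 162.2687 × 0.97973319 = 158.98
Short position value = −(long value) = -$158.98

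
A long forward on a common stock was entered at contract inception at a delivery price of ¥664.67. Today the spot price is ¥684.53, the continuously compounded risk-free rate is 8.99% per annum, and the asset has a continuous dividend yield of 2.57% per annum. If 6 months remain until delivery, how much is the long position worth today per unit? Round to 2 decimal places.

¥40.34

Current fair forward for the remaining 6 months: F = S·e^((r − q)·T), (r − q) = 0.0899 − 0.0257 = 0.0642
F = 684.53 · e^(0.0642 × 6/12) = 684.53 × 1.032621 = 706.8601
Value of long forward = (F − K)·e^(−rT) = (706.8601 − 664.67) · e^(−0.0899·6/12)
= 42.1901 × 0.956045 = 40.34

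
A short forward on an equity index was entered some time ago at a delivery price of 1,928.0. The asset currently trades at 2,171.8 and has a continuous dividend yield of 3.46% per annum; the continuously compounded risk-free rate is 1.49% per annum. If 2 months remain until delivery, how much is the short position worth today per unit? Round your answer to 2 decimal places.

-236.09

Current fair forward for the remaining 2 months: F = S·e^((r − q)·T), (r − q) = 0.0149 − 0.0346 = -0.0197
F = 2171.8 · e^(-0.0197 × 2/12) = 2171.8 × 0.99672205 = 2164.6809
Value of long forward = (F − K)·e^(−rT) = (2164.6809 − 1928.0) · e^(−0.0149·2/12)
= 236.6809 × 0.99751975 = 236.09
Short position value = −(long value) = -236.09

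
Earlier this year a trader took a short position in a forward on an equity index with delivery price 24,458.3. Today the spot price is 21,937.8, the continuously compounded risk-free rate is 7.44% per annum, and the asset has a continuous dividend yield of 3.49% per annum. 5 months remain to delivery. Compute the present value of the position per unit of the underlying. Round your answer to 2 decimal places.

2090.63

Current fair forward for the remaining 5 months: F = S·e^((r − q)·T), (r − q) = 0.0744 − 0.0349 = 0.0395
F = 21937.8 · e^(0.0395 × 5/12) = 21937.8 × 1.01659452 = 22301.8473
Value of long forward = (F − K)·e^(−rT) = (22301.8473 − 24458.3) · e^(−0.0744·5/12)
= -2156.4527 × 0.96947557 = -2090.63
Short position value = −(long value) = 2090.63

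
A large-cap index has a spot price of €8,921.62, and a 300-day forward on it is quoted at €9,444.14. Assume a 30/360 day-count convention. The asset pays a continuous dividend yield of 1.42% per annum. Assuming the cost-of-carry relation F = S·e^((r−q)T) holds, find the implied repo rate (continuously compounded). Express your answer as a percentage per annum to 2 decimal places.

8.25%

From F = S·e^((r−q)T): (r − q) = ln(F/S)/T
ln(9444.14/8921.62) = ln(1.058568) = 0.056917
(r − q) = 0.056917 / (300/360) = 0.068300
r = ln(F/S)/T + q = 0.068300 + 0.0142 = 0.082500
r = 8.25%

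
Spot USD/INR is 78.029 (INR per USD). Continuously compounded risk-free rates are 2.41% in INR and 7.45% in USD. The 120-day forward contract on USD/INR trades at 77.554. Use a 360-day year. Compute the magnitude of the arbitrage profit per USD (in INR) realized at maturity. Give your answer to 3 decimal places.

Fair forward: F* = S·e^(carry·T), with carry = (r_INR − r_USD) = 0.0241 − 0.0745 = -0.0504
F* = 78.029 · e^(-0.0504 × 120/360) = 78.029 · e^-0.016800 = 78.029 × 0.983340 = 76.7290
Market 77.554 > fair 76.7290: forward overpriced → cash-and-carry (buy spot, short the forward).
At maturity, profit = |F_mkt − F*| = |77.554 − 76.7290| = 0.825 per USD (in INR)

0.825 per USD (in INR)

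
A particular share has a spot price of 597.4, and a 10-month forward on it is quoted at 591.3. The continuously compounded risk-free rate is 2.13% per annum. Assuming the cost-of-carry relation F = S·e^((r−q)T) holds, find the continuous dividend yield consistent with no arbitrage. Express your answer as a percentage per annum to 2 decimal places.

From F = S·e^((r−q)T): (r − q) = ln(F/S)/T
ln(591.3/597.4) = ln(0.989789) = -0.010263
(r − q) = -0.010263 / (10/12) = -0.012316
q = r − ln(F/S)/T = 0.0213 + 0.012316 = 0.033616
q = 3.36%

3.36%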